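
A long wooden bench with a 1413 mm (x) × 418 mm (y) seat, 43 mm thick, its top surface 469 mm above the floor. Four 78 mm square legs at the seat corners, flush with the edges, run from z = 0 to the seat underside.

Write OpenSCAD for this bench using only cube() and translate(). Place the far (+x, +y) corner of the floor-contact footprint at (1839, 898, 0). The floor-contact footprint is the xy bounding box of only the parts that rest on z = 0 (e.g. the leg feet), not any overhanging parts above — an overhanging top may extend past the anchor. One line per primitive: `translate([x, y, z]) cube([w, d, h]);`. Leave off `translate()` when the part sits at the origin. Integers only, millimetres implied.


translate([426, 480, 426]) cube([1413, 418, 43]);
translate([426, 480, 0]) cube([78, 78, 426]);
translate([426, 820, 0]) cube([78, 78, 426]);
translate([1761, 480, 0]) cube([78, 78, 426]);
translate([1761, 820, 0]) cube([78, 78, 426]);


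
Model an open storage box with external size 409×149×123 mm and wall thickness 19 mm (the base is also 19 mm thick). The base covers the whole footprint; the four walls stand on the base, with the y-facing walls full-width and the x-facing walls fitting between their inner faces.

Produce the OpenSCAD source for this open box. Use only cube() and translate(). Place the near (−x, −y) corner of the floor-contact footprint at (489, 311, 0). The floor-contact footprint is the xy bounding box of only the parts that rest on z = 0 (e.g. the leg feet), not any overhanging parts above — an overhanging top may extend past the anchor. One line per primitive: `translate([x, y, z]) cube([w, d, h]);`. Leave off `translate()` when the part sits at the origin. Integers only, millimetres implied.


translate([489, 311, 0]) cube([409, 149, 19]);
translate([489, 311, 19]) cube([409, 19, 104]);
translate([489, 441, 19]) cube([409, 19, 104]);
translate([489, 330, 19]) cube([19, 111, 104]);
translate([879, 330, 19]) cube([19, 111, 104]);


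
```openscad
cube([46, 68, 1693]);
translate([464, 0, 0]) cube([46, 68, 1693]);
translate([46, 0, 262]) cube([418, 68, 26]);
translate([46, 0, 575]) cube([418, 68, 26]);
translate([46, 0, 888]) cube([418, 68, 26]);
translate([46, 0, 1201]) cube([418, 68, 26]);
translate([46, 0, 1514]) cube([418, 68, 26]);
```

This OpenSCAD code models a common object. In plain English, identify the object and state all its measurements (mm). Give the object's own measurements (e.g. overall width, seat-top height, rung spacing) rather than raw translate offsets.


A straight ladder. Two 46×68 mm vertical rails, 1693 mm tall, stand 510 mm apart (outside-to-outside) with their front faces coplanar on the −y side. 5 rungs, each 68 mm deep and 26 mm tall, span between the inner faces of the rails, front faces flush with the rails. The lowest rung's underside is at z = 262 mm and rungs are spaced 313 mm apart (underside to underside).


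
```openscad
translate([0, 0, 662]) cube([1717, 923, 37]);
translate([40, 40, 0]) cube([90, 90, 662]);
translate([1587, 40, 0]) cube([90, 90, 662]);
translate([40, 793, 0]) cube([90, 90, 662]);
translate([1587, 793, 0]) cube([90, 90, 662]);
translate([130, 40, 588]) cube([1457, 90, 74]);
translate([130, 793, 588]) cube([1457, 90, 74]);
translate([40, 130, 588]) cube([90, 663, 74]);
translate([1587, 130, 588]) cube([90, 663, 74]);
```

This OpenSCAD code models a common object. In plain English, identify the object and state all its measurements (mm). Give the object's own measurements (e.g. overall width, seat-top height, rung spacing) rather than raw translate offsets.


A rectangular dining table. The top is 1717×923×37 mm with its upper surface at z = 699 mm. It stands on four 90×90 mm square legs, each inset 40 mm from the nearest pair of top edges, running from the floor to the underside of the top. Four apron rails, 90 mm thick and 74 mm tall, run between adjacent legs with their top edges flush with the underside of the top and their outer faces flush with the legs' outer faces.


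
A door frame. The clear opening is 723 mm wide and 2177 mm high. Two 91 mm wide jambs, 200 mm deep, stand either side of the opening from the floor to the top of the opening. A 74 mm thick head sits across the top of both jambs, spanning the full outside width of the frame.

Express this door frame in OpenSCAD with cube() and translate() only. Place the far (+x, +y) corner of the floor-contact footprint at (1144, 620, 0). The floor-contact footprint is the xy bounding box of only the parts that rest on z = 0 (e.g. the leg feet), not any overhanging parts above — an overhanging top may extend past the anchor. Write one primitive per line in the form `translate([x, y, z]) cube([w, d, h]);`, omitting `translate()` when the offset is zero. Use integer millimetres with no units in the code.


translate([239, 420, 0]) cube([91, 200, 2177]);
translate([1053, 420, 0]) cube([91, 200, 2177]);
translate([239, 420, 2177]) cube([905, 200, 74]);


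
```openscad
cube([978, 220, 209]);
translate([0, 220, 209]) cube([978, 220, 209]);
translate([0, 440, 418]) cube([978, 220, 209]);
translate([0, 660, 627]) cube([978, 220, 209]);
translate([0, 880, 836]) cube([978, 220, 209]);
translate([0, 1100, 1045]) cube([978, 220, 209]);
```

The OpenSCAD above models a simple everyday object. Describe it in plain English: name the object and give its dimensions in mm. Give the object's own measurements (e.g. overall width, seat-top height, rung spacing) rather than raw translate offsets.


A straight staircase of 6 solid steps. Each step is 978 mm wide (x), 220 mm deep (y, the going) and 209 mm tall (the rise). The first step rests on the floor; each subsequent step sits one going further in +y and one rise higher in +z, directly behind and above the previous step with no overlap.


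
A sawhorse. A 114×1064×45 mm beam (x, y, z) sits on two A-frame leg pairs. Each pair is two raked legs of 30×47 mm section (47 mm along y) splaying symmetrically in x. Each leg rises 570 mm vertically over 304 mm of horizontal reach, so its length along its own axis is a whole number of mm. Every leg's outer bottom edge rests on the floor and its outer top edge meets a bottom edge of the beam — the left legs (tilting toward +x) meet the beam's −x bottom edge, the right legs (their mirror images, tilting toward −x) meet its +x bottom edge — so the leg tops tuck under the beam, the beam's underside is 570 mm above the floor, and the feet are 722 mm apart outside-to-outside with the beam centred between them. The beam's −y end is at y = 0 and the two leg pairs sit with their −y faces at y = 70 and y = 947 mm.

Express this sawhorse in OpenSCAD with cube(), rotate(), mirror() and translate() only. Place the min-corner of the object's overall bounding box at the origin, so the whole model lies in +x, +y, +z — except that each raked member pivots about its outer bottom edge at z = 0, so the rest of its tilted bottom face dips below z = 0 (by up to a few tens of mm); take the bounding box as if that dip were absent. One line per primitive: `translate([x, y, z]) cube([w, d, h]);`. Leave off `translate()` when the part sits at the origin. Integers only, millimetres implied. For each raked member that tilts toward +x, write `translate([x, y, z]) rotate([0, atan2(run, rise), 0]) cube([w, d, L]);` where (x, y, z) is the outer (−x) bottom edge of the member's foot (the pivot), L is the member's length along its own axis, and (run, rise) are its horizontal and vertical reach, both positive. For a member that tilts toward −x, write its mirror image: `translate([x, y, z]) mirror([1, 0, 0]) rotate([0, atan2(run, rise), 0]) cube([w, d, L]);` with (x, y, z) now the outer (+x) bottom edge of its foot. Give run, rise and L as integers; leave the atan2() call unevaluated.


translate([304, 0, 570]) cube([114, 1064, 45]);
translate([0, 70, 0]) rotate([0, atan2(304, 570), 0]) cube([30, 47, 646]);
translate([722, 70, 0]) mirror([1, 0, 0]) rotate([0, atan2(304, 570), 0]) cube([30, 47, 646]);
translate([0, 947, 0]) rotate([0, atan2(304, 570), 0]) cube([30, 47, 646]);
translate([722, 947, 0]) mirror([1, 0, 0]) rotate([0, atan2(304, 570), 0]) cube([30, 47, 646]);


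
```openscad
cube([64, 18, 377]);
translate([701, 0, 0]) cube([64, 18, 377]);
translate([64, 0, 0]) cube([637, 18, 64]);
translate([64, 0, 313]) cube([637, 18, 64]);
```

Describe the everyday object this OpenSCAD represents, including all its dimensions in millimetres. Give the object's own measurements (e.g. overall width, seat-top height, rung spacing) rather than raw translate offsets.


A rectangular picture frame lying in the x–z plane (depth along y). The opening is 637 mm wide (x) by 249 mm tall (z), surrounded by a border 64 mm wide on all four sides. The frame is 18 mm deep and is made of two full-height vertical stiles with two horizontal rails fitted between them.


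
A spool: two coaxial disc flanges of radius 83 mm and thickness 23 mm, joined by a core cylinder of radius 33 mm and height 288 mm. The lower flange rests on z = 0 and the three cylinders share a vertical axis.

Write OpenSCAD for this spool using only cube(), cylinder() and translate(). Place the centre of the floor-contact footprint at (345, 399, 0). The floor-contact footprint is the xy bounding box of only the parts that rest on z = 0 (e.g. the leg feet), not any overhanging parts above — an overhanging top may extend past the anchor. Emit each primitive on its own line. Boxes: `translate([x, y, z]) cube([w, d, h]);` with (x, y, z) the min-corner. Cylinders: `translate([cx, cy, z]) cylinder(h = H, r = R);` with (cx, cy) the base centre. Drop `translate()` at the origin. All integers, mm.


translate([345, 399, 0]) cylinder(h = 23, r = 83);
translate([345, 399, 23]) cylinder(h = 288, r = 33);
translate([345, 399, 311]) cylinder(h = 23, r = 83);


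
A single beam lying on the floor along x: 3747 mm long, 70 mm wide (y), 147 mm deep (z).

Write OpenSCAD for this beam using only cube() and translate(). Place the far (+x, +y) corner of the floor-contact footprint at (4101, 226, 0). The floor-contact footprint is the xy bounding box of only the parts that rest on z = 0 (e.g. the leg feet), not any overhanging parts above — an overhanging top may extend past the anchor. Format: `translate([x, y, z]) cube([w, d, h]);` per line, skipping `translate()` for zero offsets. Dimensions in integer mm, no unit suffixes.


translate([354, 156, 0]) cube([3747, 70, 147]);


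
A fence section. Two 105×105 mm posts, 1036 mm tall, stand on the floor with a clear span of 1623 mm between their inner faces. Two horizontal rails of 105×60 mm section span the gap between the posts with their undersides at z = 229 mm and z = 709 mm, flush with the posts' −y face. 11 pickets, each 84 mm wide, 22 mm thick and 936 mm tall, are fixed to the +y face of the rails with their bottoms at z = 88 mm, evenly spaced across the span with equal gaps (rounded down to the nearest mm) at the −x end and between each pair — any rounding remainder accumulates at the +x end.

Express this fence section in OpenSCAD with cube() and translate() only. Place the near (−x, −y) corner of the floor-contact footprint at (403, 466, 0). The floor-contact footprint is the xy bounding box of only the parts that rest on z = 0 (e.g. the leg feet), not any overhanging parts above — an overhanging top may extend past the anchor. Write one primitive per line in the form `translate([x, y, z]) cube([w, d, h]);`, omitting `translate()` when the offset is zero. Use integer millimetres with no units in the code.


translate([403, 466, 0]) cube([105, 105, 1036]);
translate([2131, 466, 0]) cube([105, 105, 1036]);
translate([508, 466, 229]) cube([1623, 105, 60]);
translate([508, 466, 709]) cube([1623, 105, 60]);
translate([566, 571, 88]) cube([84, 22, 936]);
translate([708, 571, 88]) cube([84, 22, 936]);
translate([850, 571, 88]) cube([84, 22, 936]);
translate([992, 571, 88]) cube([84, 22, 936]);
translate([1134, 571, 88]) cube([84, 22, 936]);
translate([1276, 571, 88]) cube([84, 22, 936]);
translate([1418, 571, 88]) cube([84, 22, 936]);
translate([1560, 571, 88]) cube([84, 22, 936]);
translate([1702, 571, 88]) cube([84, 22, 936]);
translate([1844, 571, 88]) cube([84, 22, 936]);
translate([1986, 571, 88]) cube([84, 22, 936]);


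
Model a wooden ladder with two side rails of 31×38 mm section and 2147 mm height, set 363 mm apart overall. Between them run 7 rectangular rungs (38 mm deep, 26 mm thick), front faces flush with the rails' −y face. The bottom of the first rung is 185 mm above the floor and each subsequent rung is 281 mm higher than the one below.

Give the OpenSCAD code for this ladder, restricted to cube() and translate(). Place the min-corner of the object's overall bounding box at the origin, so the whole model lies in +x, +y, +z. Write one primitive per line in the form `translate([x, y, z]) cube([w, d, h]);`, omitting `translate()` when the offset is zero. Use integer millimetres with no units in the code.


cube([31, 38, 2147]);
translate([332, 0, 0]) cube([31, 38, 2147]);
translate([31, 0, 185]) cube([301, 38, 26]);
translate([31, 0, 466]) cube([301, 38, 26]);
translate([31, 0, 747]) cube([301, 38, 26]);
translate([31, 0, 1028]) cube([301, 38, 26]);
translate([31, 0, 1309]) cube([301, 38, 26]);
translate([31, 0, 1590]) cube([301, 38, 26]);
translate([31, 0, 1871]) cube([301, 38, 26]);


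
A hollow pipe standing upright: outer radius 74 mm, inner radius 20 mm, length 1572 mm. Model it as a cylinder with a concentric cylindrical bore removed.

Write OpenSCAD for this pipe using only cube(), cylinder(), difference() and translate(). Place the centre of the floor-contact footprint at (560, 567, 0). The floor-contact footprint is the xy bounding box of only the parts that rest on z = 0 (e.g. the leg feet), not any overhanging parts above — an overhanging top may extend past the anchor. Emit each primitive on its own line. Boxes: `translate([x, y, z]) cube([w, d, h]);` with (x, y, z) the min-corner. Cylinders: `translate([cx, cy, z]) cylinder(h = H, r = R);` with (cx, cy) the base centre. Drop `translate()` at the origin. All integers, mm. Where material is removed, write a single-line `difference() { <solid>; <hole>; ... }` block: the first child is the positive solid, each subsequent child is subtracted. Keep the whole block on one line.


difference() { translate([560, 567, 0]) cylinder(h = 1572, r = 74); translate([560, 567, 0]) cylinder(h = 1572, r = 20); }


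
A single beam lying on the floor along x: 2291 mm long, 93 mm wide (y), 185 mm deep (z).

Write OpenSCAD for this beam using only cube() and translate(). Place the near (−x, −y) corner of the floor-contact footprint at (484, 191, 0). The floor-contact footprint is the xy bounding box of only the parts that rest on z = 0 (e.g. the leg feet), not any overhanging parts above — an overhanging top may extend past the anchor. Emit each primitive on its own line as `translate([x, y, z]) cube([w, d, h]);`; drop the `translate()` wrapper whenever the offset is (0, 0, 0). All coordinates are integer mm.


translate([484, 191, 0]) cube([2291, 93, 185]);


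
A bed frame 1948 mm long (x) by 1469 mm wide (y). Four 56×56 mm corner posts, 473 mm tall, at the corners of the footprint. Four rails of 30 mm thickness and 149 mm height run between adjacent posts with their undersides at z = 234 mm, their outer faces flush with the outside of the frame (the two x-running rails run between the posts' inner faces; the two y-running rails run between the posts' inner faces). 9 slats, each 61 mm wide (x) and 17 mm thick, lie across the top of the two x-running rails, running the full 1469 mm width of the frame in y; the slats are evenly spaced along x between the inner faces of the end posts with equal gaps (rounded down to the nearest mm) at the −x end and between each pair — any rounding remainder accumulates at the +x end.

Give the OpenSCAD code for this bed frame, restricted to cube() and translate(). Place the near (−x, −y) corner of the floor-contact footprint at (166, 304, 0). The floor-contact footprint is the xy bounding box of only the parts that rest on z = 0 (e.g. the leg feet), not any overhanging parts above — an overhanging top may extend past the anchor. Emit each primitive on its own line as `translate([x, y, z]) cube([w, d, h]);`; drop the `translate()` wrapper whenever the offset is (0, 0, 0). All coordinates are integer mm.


// slat z = rail_z + rail_h = 234 + 149 = 383
// slat gap = ⌊(1836 − 9·61) / 10⌋ = 128
translate([166, 304, 0]) cube([56, 56, 473]);
translate([166, 1717, 0]) cube([56, 56, 473]);
translate([2058, 304, 0]) cube([56, 56, 473]);
translate([2058, 1717, 0]) cube([56, 56, 473]);
translate([222, 304, 234]) cube([1836, 30, 149]);
translate([222, 1743, 234]) cube([1836, 30, 149]);
translate([166, 360, 234]) cube([30, 1357, 149]);
translate([2084, 360, 234]) cube([30, 1357, 149]);
translate([350, 304, 383]) cube([61, 1469, 17]);
translate([539, 304, 383]) cube([61, 1469, 17]);
translate([728, 304, 383]) cube([61, 1469, 17]);
translate([917, 304, 383]) cube([61, 1469, 17]);
translate([1106, 304, 383]) cube([61, 1469, 17]);
translate([1295, 304, 383]) cube([61, 1469, 17]);
translate([1484, 304, 383]) cube([61, 1469, 17]);
translate([1673, 304, 383]) cube([61, 1469, 17]);
translate([1862, 304, 383]) cube([61, 1469, 17]);


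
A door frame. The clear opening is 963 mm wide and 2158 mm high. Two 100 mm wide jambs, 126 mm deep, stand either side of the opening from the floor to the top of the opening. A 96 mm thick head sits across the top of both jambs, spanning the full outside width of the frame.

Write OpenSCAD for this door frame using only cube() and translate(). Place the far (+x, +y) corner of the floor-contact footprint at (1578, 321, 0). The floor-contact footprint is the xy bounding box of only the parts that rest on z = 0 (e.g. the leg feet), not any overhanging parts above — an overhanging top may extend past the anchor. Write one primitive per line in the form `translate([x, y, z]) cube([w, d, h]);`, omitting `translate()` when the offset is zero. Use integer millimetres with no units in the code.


translate([415, 195, 0]) cube([100, 126, 2158]);
translate([1478, 195, 0]) cube([100, 126, 2158]);
translate([415, 195, 2158]) cube([1163, 126, 96]);


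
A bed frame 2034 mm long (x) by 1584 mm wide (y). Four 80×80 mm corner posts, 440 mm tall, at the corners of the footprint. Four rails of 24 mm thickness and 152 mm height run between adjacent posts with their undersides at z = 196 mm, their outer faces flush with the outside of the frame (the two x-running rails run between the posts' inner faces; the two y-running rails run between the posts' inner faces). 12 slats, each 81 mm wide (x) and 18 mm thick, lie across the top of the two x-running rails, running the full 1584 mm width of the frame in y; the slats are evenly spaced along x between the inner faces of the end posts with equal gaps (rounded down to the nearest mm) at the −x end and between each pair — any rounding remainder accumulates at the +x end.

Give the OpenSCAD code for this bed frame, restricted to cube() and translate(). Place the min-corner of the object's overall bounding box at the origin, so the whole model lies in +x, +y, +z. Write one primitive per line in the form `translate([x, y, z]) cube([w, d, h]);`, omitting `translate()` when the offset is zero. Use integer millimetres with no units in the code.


cube([80, 80, 440]);
translate([0, 1504, 0]) cube([80, 80, 440]);
translate([1954, 0, 0]) cube([80, 80, 440]);
translate([1954, 1504, 0]) cube([80, 80, 440]);
translate([80, 0, 196]) cube([1874, 24, 152]);
translate([80, 1560, 196]) cube([1874, 24, 152]);
translate([0, 80, 196]) cube([24, 1424, 152]);
translate([2010, 80, 196]) cube([24, 1424, 152]);
translate([149, 0, 348]) cube([81, 1584, 18]);
translate([299, 0, 348]) cube([81, 1584, 18]);
translate([449, 0, 348]) cube([81, 1584, 18]);
translate([599, 0, 348]) cube([81, 1584, 18]);
translate([749, 0, 348]) cube([81, 1584, 18]);
translate([899, 0, 348]) cube([81, 1584, 18]);
translate([1049, 0, 348]) cube([81, 1584, 18]);
translate([1199, 0, 348]) cube([81, 1584, 18]);
translate([1349, 0, 348]) cube([81, 1584, 18]);
translate([1499, 0, 348]) cube([81, 1584, 18]);
translate([1649, 0, 348]) cube([81, 1584, 18]);
translate([1799, 0, 348]) cube([81, 1584, 18]);


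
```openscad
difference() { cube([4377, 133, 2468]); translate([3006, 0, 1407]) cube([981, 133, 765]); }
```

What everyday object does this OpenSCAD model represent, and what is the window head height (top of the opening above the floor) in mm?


A wall with a window opening. The window head height is 2172 mm.

A wall with a rectangular opening subtracted — a window. Sill at z = 1407, opening 765 mm tall, so the head is at 1407 + 765 = 2172 mm.


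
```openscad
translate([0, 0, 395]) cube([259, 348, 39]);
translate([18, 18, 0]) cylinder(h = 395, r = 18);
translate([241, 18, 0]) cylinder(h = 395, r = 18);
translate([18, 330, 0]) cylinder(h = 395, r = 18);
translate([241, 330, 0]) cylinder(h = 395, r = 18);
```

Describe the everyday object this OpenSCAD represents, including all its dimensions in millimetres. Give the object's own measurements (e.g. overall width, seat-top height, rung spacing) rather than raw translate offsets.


A simple wooden stool: a rectangular seat 259 mm (x) by 348 mm (y), 39 mm thick, top face at z = 434 mm, on four round legs, each 36 mm in diameter. The legs rest on z = 0, each leg's axis is inset half a diameter from the nearest pair of seat edges (so the leg's bounding box is flush with the corner).


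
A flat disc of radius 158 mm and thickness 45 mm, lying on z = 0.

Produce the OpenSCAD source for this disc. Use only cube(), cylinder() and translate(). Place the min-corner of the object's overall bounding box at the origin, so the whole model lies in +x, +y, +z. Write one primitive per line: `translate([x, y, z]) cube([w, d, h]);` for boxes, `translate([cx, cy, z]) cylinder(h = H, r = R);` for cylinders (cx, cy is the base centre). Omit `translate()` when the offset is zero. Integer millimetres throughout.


translate([158, 158, 0]) cylinder(h = 45, r = 158);


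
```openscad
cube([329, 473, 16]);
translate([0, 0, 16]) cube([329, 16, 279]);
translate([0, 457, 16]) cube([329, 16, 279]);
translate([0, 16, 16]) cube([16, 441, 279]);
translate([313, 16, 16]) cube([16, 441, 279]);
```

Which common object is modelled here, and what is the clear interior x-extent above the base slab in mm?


An open box. The internal width is 297 mm.

A 329×473 base slab with four walls standing on it — an open box. The base is 329 mm wide and the walls are 16 mm thick, so the internal width is 329 − 2 × 16 = 297 mm.


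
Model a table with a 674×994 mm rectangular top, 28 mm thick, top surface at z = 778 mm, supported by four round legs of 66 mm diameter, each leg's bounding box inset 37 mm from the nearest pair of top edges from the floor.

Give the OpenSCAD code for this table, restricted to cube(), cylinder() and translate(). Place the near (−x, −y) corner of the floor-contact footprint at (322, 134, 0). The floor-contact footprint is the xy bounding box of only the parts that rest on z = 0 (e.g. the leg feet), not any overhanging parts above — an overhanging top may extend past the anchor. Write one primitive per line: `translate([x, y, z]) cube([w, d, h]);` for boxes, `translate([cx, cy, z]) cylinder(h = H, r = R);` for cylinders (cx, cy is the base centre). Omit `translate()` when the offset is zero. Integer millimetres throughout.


// leg_h = 778 - 28 = 750
translate([285, 97, 750]) cube([674, 994, 28]);
translate([355, 167, 0]) cylinder(h = 750, r = 33);
translate([889, 167, 0]) cylinder(h = 750, r = 33);
translate([355, 1021, 0]) cylinder(h = 750, r = 33);
translate([889, 1021, 0]) cylinder(h = 750, r = 33);


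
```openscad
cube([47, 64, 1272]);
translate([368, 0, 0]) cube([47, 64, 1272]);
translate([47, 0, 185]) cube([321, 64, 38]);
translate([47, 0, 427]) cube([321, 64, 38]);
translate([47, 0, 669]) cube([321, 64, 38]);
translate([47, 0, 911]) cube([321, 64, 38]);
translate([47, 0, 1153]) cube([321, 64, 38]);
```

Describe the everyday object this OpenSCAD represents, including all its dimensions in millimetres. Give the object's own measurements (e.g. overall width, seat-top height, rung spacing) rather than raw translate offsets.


A straight ladder. Two 47×64 mm vertical rails, 1272 mm tall, stand 415 mm apart (outside-to-outside) with their front faces coplanar on the −y side. 5 rungs, each 64 mm deep and 38 mm tall, span between the inner faces of the rails, front faces flush with the rails. The lowest rung's underside is at z = 185 mm and rungs are spaced 242 mm apart (underside to underside).


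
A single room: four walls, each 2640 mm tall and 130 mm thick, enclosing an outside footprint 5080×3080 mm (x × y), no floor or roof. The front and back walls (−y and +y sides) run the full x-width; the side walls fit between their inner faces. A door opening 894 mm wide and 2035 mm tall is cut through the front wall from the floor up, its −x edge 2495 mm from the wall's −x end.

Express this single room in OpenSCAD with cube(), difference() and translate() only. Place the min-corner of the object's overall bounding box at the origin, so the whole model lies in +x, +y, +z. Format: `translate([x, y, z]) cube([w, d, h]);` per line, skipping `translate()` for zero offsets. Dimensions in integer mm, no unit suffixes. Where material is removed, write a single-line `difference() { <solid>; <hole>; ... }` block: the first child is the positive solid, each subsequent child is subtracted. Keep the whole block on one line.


difference() { cube([5080, 130, 2640]); translate([2495, 0, 0]) cube([894, 130, 2035]); }
translate([0, 2950, 0]) cube([5080, 130, 2640]);
translate([0, 130, 0]) cube([130, 2820, 2640]);
translate([4950, 130, 0]) cube([130, 2820, 2640]);


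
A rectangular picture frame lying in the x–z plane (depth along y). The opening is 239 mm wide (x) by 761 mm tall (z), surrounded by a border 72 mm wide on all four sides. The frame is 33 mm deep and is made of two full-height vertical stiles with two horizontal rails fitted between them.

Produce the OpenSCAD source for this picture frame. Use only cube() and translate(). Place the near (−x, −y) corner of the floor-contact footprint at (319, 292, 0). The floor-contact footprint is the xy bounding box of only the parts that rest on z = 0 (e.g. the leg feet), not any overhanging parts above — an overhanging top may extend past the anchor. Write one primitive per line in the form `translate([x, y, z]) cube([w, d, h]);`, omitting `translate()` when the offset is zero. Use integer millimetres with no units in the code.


translate([319, 292, 0]) cube([72, 33, 905]);
translate([630, 292, 0]) cube([72, 33, 905]);
translate([391, 292, 0]) cube([239, 33, 72]);
translate([391, 292, 833]) cube([239, 33, 72]);


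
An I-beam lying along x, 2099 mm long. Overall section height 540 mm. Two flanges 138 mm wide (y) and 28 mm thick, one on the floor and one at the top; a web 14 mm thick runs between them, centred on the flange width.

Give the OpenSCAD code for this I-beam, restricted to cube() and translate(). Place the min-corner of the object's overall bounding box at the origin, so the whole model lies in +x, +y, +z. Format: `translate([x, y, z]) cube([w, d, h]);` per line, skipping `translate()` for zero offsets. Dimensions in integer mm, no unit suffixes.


cube([2099, 138, 28]);
translate([0, 62, 28]) cube([2099, 14, 484]);
translate([0, 0, 512]) cube([2099, 138, 28]);


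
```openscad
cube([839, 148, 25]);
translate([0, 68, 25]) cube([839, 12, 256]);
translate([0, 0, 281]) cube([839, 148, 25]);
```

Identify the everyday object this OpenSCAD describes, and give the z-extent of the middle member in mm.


An I-beam. The web height is 256 mm.

Two wide flanges with a thin centred web — an I-beam. Overall 306 mm minus two 25 mm flanges gives a web of 306 − 2·25 = 256 mm.


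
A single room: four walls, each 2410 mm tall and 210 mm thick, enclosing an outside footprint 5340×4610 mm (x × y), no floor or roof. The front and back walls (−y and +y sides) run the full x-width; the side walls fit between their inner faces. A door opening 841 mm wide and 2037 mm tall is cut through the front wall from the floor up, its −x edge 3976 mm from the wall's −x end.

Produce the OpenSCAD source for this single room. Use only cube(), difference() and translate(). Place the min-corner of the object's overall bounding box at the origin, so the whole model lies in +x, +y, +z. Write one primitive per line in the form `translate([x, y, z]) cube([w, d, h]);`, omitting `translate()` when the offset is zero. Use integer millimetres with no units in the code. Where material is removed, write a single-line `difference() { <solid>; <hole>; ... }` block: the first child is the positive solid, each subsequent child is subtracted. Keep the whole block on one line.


difference() { cube([5340, 210, 2410]); translate([3976, 0, 0]) cube([841, 210, 2037]); }
translate([0, 4400, 0]) cube([5340, 210, 2410]);
translate([0, 210, 0]) cube([210, 4190, 2410]);
translate([5130, 210, 0]) cube([210, 4190, 2410]);


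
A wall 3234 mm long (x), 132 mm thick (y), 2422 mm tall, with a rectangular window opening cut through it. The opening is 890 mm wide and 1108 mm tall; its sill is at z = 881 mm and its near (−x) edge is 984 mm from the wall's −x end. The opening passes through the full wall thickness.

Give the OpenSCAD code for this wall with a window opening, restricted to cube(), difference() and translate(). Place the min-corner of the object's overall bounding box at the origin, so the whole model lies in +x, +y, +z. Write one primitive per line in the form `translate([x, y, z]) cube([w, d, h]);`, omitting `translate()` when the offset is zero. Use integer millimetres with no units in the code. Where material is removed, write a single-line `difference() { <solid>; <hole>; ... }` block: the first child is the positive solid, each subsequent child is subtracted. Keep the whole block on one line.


difference() { cube([3234, 132, 2422]); translate([984, 0, 881]) cube([890, 132, 1108]); }


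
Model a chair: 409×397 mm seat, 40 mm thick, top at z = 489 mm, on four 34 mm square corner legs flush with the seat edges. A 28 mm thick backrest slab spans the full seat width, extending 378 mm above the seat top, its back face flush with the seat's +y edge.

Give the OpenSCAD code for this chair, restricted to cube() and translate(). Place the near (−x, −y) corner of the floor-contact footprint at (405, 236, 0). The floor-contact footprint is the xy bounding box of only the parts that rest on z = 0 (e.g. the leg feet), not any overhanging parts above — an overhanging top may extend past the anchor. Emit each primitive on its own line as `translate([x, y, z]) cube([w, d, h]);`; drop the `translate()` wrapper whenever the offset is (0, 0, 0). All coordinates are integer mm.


translate([405, 236, 449]) cube([409, 397, 40]);
translate([405, 236, 0]) cube([34, 34, 449]);
translate([780, 236, 0]) cube([34, 34, 449]);
translate([405, 599, 0]) cube([34, 34, 449]);
translate([780, 599, 0]) cube([34, 34, 449]);
translate([405, 605, 489]) cube([409, 28, 378]);


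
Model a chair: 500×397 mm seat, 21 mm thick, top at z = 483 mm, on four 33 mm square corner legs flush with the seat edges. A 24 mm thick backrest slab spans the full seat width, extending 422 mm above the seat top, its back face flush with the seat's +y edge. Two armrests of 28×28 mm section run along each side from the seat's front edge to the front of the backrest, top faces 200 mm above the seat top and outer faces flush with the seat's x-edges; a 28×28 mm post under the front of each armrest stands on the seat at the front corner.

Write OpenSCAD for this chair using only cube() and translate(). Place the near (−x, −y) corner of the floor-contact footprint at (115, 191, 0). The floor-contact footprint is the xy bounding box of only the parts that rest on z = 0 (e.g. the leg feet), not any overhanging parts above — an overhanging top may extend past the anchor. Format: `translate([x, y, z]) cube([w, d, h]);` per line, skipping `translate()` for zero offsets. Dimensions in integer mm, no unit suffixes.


translate([115, 191, 462]) cube([500, 397, 21]);
translate([115, 191, 0]) cube([33, 33, 462]);
translate([582, 191, 0]) cube([33, 33, 462]);
translate([115, 555, 0]) cube([33, 33, 462]);
translate([582, 555, 0]) cube([33, 33, 462]);
translate([115, 564, 483]) cube([500, 24, 422]);
translate([115, 191, 655]) cube([28, 373, 28]);
translate([587, 191, 655]) cube([28, 373, 28]);
translate([115, 191, 483]) cube([28, 28, 172]);
translate([587, 191, 483]) cube([28, 28, 172]);


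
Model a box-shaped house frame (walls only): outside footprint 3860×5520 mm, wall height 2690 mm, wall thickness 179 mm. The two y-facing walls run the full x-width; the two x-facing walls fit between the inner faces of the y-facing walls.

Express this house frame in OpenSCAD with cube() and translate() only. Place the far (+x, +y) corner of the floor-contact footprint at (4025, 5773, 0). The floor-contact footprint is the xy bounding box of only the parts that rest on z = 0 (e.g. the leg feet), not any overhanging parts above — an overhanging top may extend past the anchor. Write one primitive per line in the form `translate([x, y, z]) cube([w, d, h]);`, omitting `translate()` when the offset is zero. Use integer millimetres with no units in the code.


translate([165, 253, 0]) cube([3860, 179, 2690]);
translate([165, 5594, 0]) cube([3860, 179, 2690]);
translate([165, 432, 0]) cube([179, 5162, 2690]);
translate([3846, 432, 0]) cube([179, 5162, 2690]);


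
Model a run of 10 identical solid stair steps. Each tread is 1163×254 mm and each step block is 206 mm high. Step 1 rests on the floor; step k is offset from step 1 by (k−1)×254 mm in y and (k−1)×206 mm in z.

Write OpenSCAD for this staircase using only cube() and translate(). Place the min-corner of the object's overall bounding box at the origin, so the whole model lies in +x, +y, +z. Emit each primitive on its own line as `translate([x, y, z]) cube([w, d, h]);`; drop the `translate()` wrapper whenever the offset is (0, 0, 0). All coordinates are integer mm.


cube([1163, 254, 206]);
translate([0, 254, 206]) cube([1163, 254, 206]);
translate([0, 508, 412]) cube([1163, 254, 206]);
translate([0, 762, 618]) cube([1163, 254, 206]);
translate([0, 1016, 824]) cube([1163, 254, 206]);
translate([0, 1270, 1030]) cube([1163, 254, 206]);
translate([0, 1524, 1236]) cube([1163, 254, 206]);
translate([0, 1778, 1442]) cube([1163, 254, 206]);
translate([0, 2032, 1648]) cube([1163, 254, 206]);
translate([0, 2286, 1854]) cube([1163, 254, 206]);


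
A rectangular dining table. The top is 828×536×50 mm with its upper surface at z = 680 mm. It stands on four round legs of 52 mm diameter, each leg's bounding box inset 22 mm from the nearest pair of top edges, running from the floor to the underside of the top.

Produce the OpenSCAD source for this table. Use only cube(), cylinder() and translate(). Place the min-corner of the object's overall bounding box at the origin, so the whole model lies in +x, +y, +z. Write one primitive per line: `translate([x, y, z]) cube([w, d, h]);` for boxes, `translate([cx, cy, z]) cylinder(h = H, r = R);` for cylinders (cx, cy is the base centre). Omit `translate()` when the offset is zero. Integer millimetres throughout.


translate([0, 0, 630]) cube([828, 536, 50]);
translate([48, 48, 0]) cylinder(h = 630, r = 26);
translate([780, 48, 0]) cylinder(h = 630, r = 26);
translate([48, 488, 0]) cylinder(h = 630, r = 26);
translate([780, 488, 0]) cylinder(h = 630, r = 26);


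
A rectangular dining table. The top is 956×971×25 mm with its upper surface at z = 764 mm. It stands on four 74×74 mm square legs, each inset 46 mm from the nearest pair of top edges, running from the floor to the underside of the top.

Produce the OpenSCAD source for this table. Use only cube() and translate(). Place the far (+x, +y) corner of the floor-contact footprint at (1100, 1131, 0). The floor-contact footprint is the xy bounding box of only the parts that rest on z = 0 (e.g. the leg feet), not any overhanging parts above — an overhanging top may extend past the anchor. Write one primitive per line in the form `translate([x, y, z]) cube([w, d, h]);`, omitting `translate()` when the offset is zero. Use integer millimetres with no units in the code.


translate([190, 206, 739]) cube([956, 971, 25]);
translate([236, 252, 0]) cube([74, 74, 739]);
translate([1026, 252, 0]) cube([74, 74, 739]);
translate([236, 1057, 0]) cube([74, 74, 739]);
translate([1026, 1057, 0]) cube([74, 74, 739]);


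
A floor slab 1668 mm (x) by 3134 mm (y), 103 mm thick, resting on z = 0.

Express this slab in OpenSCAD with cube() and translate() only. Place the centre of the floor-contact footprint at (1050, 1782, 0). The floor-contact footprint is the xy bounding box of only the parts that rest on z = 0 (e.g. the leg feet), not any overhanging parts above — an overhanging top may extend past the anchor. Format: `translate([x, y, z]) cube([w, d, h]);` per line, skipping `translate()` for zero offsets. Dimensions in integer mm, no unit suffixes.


translate([216, 215, 0]) cube([1668, 3134, 103]);


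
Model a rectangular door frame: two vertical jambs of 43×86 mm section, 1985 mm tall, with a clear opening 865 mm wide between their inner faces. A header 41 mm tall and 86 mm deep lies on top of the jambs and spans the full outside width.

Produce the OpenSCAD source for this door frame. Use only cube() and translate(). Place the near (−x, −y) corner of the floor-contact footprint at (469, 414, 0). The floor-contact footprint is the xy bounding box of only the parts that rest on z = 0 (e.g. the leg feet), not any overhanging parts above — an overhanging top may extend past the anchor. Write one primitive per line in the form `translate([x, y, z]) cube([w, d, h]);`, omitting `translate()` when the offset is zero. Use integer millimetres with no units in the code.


translate([469, 414, 0]) cube([43, 86, 1985]);
translate([1377, 414, 0]) cube([43, 86, 1985]);
translate([469, 414, 1985]) cube([951, 86, 41]);


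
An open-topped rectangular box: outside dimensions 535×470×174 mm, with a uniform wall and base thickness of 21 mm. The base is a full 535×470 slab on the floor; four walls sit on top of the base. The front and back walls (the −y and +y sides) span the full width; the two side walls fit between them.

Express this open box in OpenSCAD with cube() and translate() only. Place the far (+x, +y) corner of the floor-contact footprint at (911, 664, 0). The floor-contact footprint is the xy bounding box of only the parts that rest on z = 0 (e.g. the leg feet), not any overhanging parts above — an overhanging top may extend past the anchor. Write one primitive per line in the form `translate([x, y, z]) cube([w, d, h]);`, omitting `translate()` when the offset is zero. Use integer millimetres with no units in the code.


translate([376, 194, 0]) cube([535, 470, 21]);
translate([376, 194, 21]) cube([535, 21, 153]);
translate([376, 643, 21]) cube([535, 21, 153]);
translate([376, 215, 21]) cube([21, 428, 153]);
translate([890, 215, 21]) cube([21, 428, 153]);


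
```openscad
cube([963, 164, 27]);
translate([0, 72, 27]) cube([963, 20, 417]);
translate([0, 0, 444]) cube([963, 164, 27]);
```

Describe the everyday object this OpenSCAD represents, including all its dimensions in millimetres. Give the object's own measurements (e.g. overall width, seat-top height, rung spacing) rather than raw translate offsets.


An I-beam lying along x, 963 mm long. Overall section height 471 mm. Two flanges 164 mm wide (y) and 27 mm thick, one on the floor and one at the top; a web 20 mm thick runs between them, centred on the flange width.


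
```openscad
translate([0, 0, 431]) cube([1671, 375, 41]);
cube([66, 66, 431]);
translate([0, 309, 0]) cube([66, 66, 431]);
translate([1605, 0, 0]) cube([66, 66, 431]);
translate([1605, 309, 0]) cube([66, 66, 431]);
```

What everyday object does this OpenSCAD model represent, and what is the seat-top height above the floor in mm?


A bench. The seat-top height is 472 mm.

A long slab on four corner posts — a bench. The slab sits at z = 431 with thickness 41, so the top is 431 + 41 = 472 mm.
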